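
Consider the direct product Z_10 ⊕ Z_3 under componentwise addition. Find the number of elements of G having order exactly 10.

4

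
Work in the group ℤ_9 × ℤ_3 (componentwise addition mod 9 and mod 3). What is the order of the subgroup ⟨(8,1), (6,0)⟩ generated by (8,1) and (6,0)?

9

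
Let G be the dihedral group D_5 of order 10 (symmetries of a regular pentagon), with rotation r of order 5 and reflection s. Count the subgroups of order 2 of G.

5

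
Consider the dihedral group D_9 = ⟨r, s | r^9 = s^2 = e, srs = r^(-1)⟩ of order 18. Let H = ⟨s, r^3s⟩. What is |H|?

|⟨s⟩| = 2 and |⟨r^3s⟩| = 2, so |H| is a multiple of lcm(2, 2) = 2 and divides |G| = 18.
Closing under the operation: H = {e, r^3, r^6, s, r^3s, r^6s}, so |H| = 6.

6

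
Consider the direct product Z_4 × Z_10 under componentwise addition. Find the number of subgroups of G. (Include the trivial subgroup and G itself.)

|G| = 40, so by Lagrange every subgroup order divides 40. Divisors: 1, 2, 4, 5, 8, 10, 20, 40.
Subgroups by order — order 1: 1; order 2: 3; order 4: 3; order 5: 1; order 8: 1; order 10: 3; order 20: 3; order 40: 1.
Total: 1 + 3 + 3 + 1 + 1 + 3 + 3 + 1 = 16.

16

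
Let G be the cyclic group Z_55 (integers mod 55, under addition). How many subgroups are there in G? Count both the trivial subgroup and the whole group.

4

Subgroups of the cyclic group Z_55 correspond bijectively to divisors of 55.
Divisors of 55: 1, 5, 11, 55.
So Z_55 has 4 subgroups.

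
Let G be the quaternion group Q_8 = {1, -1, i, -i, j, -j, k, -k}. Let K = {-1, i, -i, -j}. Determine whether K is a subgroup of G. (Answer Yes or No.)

The identity 1 ∉ K, so K is not a subgroup.

No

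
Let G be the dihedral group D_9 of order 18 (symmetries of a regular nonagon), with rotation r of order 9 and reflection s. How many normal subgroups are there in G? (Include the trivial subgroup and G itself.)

4

G has 16 subgroups. Checking conjugation-invariance by order — order 1: 1/1 normal; order 2: 0/9 normal; order 3: 1/1 normal; order 6: 0/3 normal; order 9: 1/1 normal; order 18: 1/1 normal.
Total normal subgroups: 4.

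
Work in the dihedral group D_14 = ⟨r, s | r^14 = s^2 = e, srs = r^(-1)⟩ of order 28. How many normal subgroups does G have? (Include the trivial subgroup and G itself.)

7

G has 28 subgroups. Checking conjugation-invariance by order — order 1: 1/1 normal; order 2: 1/15 normal; order 4: 0/7 normal; order 7: 1/1 normal; order 14: 3/3 normal; order 28: 1/1 normal.
Total normal subgroups: 7.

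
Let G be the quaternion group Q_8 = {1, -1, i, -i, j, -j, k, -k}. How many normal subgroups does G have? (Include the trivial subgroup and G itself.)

6

G has 6 subgroups. Checking conjugation-invariance by order — order 1: 1/1 normal; order 2: 1/1 normal; order 4: 3/3 normal; order 8: 1/1 normal.
Total normal subgroups: 6.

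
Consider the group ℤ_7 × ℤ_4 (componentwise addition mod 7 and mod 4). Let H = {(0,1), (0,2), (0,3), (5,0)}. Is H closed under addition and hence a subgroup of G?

The identity (0,0) ∉ H, so H is not a subgroup.

No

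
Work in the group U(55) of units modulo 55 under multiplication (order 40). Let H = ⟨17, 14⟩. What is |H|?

|⟨17⟩| = 20 and |⟨14⟩| = 10, so |H| is a multiple of lcm(20, 10) = 20 and divides |G| = 40.
Closing under the operation: H = {1, 2, 4, 7, 8, 9, 13, 14, 16, 17, 18, 26, 28, 31, 32, 34, 36, 43, 49, 52}, so |H| = 20.

20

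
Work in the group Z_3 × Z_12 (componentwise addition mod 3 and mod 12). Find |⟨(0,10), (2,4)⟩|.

18

|⟨(0,10)⟩| = 6 and |⟨(2,4)⟩| = 3, so |H| is a multiple of lcm(6, 3) = 6 and divides |G| = 36.
Closing under the operation: H = {(0,0), (0,2), (0,4), (0,6), (0,8), (0,10), (1,0), (1,2), (1,4), (1,6), (1,8), (1,10), (2,0), (2,2), (2,4), (2,6), (2,8), (2,10)}, so |H| = 18.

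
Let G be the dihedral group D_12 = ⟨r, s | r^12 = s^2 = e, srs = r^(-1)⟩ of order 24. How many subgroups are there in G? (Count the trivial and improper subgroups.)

|G| = 24, so by Lagrange every subgroup order divides 24. Divisors: 1, 2, 3, 4, 6, 8, 12, 24.
Subgroups by order — order 1: 1; order 2: 13; order 3: 1; order 4: 7; order 6: 5; order 8: 3; order 12: 3; order 24: 1.
Total: 1 + 13 + 1 + 7 + 5 + 3 + 3 + 1 = 34.

34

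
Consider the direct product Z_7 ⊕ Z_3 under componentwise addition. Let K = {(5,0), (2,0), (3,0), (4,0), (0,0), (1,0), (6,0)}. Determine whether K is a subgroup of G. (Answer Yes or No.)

Yes

|K| = 7 divides |G| = 21, consistent with Lagrange.
K contains the identity, every element's inverse is in K, and K is closed under +: it is a subgroup.
In fact K = ⟨(4,0)⟩.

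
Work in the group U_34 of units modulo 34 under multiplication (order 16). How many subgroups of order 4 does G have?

1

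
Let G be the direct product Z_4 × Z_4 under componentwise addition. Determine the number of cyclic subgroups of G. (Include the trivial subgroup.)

A cyclic subgroup of order d is generated by each of its φ(d) elements of order d, so the cyclic subgroups of order d number (#elements of order d)/φ(d).
Cyclic subgroups by order — order 1: 1; order 2: 3; order 4: 6.
Total: 10.

10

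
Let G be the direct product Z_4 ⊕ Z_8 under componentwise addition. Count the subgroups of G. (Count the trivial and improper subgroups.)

22

|G| = 32, so by Lagrange every subgroup order divides 32. Divisors: 1, 2, 4, 8, 16, 32.
Subgroups by order — order 1: 1; order 2: 3; order 4: 7; order 8: 7; order 16: 3; order 32: 1.
Total: 1 + 3 + 7 + 7 + 3 + 1 = 22.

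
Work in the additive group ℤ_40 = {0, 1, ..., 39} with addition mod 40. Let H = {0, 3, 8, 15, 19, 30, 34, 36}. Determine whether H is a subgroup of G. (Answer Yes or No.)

34 ∈ H but its inverse 6 ∉ H, so H is not a subgroup.

No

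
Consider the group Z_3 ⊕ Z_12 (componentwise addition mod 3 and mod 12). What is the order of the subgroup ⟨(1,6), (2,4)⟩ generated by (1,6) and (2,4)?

|⟨(1,6)⟩| = 6 and |⟨(2,4)⟩| = 3, so |H| is a multiple of lcm(6, 3) = 6 and divides |G| = 36.
Closing under the operation: H = {(0,0), (0,2), (0,4), (0,6), (0,8), (0,10), (1,0), (1,2), (1,4), (1,6), (1,8), (1,10), (2,0), (2,2), (2,4), (2,6), (2,8), (2,10)}, so |H| = 18.

18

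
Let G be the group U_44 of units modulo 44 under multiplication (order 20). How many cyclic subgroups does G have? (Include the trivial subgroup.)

A cyclic subgroup of order d is generated by each of its φ(d) elements of order d, so the cyclic subgroups of order d number (#elements of order d)/φ(d).
Cyclic subgroups by order — order 1: 1; order 2: 3; order 5: 1; order 10: 3.
Total: 8.

8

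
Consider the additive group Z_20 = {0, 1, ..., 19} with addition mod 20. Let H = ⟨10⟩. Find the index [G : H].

10

|⟨10⟩| = 2 and |G| = 20.
By Lagrange, [G : H] = |G|/|H| = 20/2 = 10.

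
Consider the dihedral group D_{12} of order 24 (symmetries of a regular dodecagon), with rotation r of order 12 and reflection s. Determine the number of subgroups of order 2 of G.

13

|G| = 24 and 2 | 24, so subgroups of order 2 are possible by Lagrange.
The subgroups of order 2 are: {e, r^10s}; {e, r^11s}; {e, r^2s}; {e, r^3s}; … (13 in all).
So G has 13 subgroups of order 2.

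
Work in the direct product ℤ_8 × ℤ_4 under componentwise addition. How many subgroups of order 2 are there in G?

3

|G| = 32 and 2 | 32, so subgroups of order 2 are possible by Lagrange.
The subgroups of order 2 are: {(0,0), (0,2)}; {(0,0), (4,0)}; {(0,0), (4,2)}.
So G has 3 subgroups of order 2.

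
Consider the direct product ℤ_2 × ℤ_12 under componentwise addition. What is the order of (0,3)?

The order of (0,3) in Z_2 × Z_12 is lcm(ord(0) in Z_2, ord(3) in Z_12).
ord(0) = 1 and ord(3) = 4, so |⟨(0,3)⟩| = lcm(1, 4) = 4.

4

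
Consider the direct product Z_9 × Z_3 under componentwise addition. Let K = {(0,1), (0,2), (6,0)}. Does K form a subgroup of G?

No

The identity (0,0) ∉ K, so K is not a subgroup.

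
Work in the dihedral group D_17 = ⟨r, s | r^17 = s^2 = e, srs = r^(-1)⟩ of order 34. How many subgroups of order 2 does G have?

|G| = 34 and 2 | 34, so subgroups of order 2 are possible by Lagrange.
The subgroups of order 2 are: {e, r^10s}; {e, r^11s}; {e, r^12s}; {e, r^13s}; … (17 in all).
So G has 17 subgroups of order 2.

17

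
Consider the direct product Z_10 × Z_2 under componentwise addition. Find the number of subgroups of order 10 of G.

3

|G| = 20 and 10 | 20, so subgroups of order 10 are possible by Lagrange.
The subgroups of order 10 are: {(0,0), (0,1), (2,0), (2,1), (4,0), (4,1), (6,0), (6,1), (8,0), (8,1)}; {(0,0), (1,0), (2,0), (3,0), (4,0), (5,0), (6,0), (7,0), (8,0), (9,0)}; {(0,0), (1,1), (2,0), (3,1), (4,0), (5,1), (6,0), (7,1), (8,0), (9,1)}.
So G has 3 subgroups of order 10.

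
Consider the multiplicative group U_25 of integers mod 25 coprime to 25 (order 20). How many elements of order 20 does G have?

The elements of order 20 are: 2, 3, 8, 12, 13, 17, 22, 23.
That's 8.

8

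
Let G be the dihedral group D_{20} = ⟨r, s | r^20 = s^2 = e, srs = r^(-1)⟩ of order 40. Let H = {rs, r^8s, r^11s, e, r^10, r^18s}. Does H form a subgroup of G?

No

|H| = 6 does not divide |G| = 40, so by Lagrange H is not a subgroup.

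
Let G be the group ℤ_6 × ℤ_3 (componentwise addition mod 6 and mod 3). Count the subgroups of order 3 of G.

|G| = 18 and 3 | 18, so subgroups of order 3 are possible by Lagrange.
The subgroups of order 3 are: {(0,0), (0,1), (0,2)}; {(0,0), (2,0), (4,0)}; {(0,0), (2,1), (4,2)}; {(0,0), (2,2), (4,1)}.
So G has 4 subgroups of order 3.

4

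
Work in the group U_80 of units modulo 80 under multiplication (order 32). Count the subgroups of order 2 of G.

7

|G| = 32 and 2 | 32, so subgroups of order 2 are possible by Lagrange.
The subgroups of order 2 are: {1, 31}; {1, 39}; {1, 41}; {1, 49}; … (7 in all).
So G has 7 subgroups of order 2.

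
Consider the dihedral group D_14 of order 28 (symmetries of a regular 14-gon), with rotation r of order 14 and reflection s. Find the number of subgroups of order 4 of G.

|G| = 28 and 4 | 28, so subgroups of order 4 are possible by Lagrange.
The subgroups of order 4 are: {e, r^7, r^3s, r^10s}; {e, r^7, r^4s, r^11s}; {e, r^7, r^5s, r^12s}; {e, r^7, r^6s, r^13s}; … (7 in all).
So G has 7 subgroups of order 4.

7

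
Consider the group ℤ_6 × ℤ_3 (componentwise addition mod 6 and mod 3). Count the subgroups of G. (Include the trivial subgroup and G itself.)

12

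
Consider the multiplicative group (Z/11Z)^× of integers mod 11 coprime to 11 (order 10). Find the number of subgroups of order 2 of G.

1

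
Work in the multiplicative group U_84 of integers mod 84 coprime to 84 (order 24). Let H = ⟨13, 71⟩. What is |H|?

4

|⟨13⟩| = 2 and |⟨71⟩| = 2, so |H| is a multiple of lcm(2, 2) = 2 and divides |G| = 24.
Closing under the operation: H = {1, 13, 71, 83}, so |H| = 4.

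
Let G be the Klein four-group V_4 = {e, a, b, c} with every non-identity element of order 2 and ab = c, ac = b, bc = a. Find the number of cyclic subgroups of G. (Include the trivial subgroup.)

4

Group the elements of G by the cyclic subgroup they generate; each cyclic subgroup of order d accounts for φ(d) elements.
Cyclic subgroups by order — order 1: 1; order 2: 3.
Total: 4.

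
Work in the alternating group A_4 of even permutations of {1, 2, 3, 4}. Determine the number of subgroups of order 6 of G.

0

|G| = 12 and 6 | 12, so subgroups of order 6 are possible by Lagrange.
Checking all subgroups of G, none has order 6.
So G has 0 subgroups of order 6.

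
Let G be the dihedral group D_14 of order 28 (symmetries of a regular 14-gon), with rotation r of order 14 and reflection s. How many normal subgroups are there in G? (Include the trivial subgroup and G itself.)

G has 28 subgroups. Checking conjugation-invariance by order — order 1: 1/1 normal; order 2: 1/15 normal; order 4: 0/7 normal; order 7: 1/1 normal; order 14: 3/3 normal; order 28: 1/1 normal.
Total normal subgroups: 7.

7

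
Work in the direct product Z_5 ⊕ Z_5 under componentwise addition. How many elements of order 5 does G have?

24

An element (a,b) has order lcm(ord(a), ord(b)); count pairs with lcm equal to 5.
Enumerating gives 24 such elements.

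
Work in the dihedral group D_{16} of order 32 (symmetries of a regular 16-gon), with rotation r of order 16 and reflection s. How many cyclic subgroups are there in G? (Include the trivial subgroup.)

A cyclic subgroup of order d is generated by each of its φ(d) elements of order d, so the cyclic subgroups of order d number (#elements of order d)/φ(d).
Cyclic subgroups by order — order 1: 1; order 2: 17; order 4: 1; order 8: 1; order 16: 1.
Total: 21.

21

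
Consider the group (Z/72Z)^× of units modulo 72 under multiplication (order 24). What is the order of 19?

2

Compute successive powers of 19 mod 72: 19, 1; 19^2 ≡ 1 (mod 72).
So |⟨19⟩| = 2.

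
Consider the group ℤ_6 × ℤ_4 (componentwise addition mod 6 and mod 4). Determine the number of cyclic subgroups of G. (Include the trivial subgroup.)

12

Each element a generates a cyclic subgroup ⟨a⟩; distinct elements may generate the same one (a cyclic group of order d has φ(d) generators).
Cyclic subgroups by order — order 1: 1; order 2: 3; order 3: 1; order 4: 2; order 6: 3; order 12: 2.
Total: 12.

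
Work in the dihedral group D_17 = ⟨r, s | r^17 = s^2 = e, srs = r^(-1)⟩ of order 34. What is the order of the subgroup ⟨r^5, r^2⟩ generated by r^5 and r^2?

17

|⟨r^5⟩| = 17 and |⟨r^2⟩| = 17, so |H| is a multiple of lcm(17, 17) = 17 and divides |G| = 34.
Closing under the operation: H = {e, r, r^2, r^3, r^4, r^5, r^6, r^7, r^8, r^9, r^10, r^11, r^12, r^13, r^14, r^15, r^16}, so |H| = 17.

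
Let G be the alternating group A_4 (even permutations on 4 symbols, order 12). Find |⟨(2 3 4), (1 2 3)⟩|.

12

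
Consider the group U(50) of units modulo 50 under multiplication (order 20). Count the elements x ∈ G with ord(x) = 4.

2

The elements of order 4 are: 7, 43.
That's 2.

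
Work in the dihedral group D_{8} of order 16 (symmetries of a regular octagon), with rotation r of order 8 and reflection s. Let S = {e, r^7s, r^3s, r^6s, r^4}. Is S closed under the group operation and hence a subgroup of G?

No

|S| = 5 does not divide |G| = 16, so by Lagrange S is not a subgroup.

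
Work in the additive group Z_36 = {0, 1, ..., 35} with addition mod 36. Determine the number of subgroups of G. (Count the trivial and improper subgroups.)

Subgroups of the cyclic group Z_36 correspond bijectively to divisors of 36.
Divisors of 36: 1, 2, 3, 4, 6, 9, 12, 18, 36.
So Z_36 has 9 subgroups.

9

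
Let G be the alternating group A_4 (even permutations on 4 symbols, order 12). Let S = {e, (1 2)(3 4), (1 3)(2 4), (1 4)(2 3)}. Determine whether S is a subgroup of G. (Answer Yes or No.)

Yes

|S| = 4 divides |G| = 12, consistent with Lagrange.
S contains the identity, every element's inverse is in S, and S is closed under ∘: it is a subgroup.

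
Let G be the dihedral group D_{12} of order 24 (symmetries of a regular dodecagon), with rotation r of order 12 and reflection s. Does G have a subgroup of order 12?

Yes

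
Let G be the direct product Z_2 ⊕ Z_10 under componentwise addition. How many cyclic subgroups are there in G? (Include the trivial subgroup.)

8

Each element a generates a cyclic subgroup ⟨a⟩; distinct elements may generate the same one (a cyclic group of order d has φ(d) generators).
Cyclic subgroups by order — order 1: 1; order 2: 3; order 5: 1; order 10: 3.
Total: 8.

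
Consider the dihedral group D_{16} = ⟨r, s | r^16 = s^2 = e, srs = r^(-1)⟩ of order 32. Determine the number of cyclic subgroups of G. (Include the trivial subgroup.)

Each element a generates a cyclic subgroup ⟨a⟩; distinct elements may generate the same one (a cyclic group of order d has φ(d) generators).
Cyclic subgroups by order — order 1: 1; order 2: 17; order 4: 1; order 8: 1; order 16: 1.
Total: 21.

21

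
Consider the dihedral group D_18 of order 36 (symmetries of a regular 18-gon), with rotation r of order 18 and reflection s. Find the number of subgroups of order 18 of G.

|G| = 36 and 18 | 36, so subgroups of order 18 are possible by Lagrange.
The subgroups of order 18 are: {e, r, r^2, r^3, r^4, r^5, r^6, r^7, r^8, r^9, r^10, r^11, r^12, r^13, r^14, r^15, r^16, r^17}; {e, r^2, r^4, r^6, r^8, r^10, r^12, r^14, r^16, s, r^2s, r^4s, r^6s, r^8s, r^10s, r^12s, r^14s, r^16s}; {e, r^2, r^4, r^6, r^8, r^10, r^12, r^14, r^16, rs, r^3s, r^5s, r^7s, r^9s, r^11s, r^13s, r^15s, r^17s}.
So G has 3 subgroups of order 18.

3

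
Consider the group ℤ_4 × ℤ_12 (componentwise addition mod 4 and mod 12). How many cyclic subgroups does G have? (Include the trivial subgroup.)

20

A cyclic subgroup of order d is generated by each of its φ(d) elements of order d, so the cyclic subgroups of order d number (#elements of order d)/φ(d).
Cyclic subgroups by order — order 1: 1; order 2: 3; order 3: 1; order 4: 6; order 6: 3; order 12: 6.
Total: 20.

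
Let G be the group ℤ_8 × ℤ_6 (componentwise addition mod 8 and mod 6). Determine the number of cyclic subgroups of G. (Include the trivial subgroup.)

16

Group the elements of G by the cyclic subgroup they generate; each cyclic subgroup of order d accounts for φ(d) elements.
Cyclic subgroups by order — order 1: 1; order 2: 3; order 3: 1; order 4: 2; order 6: 3; order 8: 2; order 12: 2; order 24: 2.
Total: 16.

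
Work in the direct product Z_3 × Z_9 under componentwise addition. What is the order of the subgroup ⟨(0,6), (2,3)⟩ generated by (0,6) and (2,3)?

9

|⟨(0,6)⟩| = 3 and |⟨(2,3)⟩| = 3, so |H| is a multiple of lcm(3, 3) = 3 and divides |G| = 27.
Closing under the operation: H = {(0,0), (0,3), (0,6), (1,0), (1,3), (1,6), (2,0), (2,3), (2,6)}, so |H| = 9.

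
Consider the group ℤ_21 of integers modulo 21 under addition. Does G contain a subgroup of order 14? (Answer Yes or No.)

No

14 does not divide |G| = 21, so by Lagrange no subgroup of order 14 exists.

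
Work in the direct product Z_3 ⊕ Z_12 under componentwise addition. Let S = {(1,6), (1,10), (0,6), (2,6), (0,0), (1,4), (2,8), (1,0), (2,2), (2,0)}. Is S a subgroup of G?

No

|S| = 10 does not divide |G| = 36, so by Lagrange S is not a subgroup.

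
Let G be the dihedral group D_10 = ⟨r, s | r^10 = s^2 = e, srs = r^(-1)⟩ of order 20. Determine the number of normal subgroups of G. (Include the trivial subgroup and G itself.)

7

G has 22 subgroups. Checking conjugation-invariance by order — order 1: 1/1 normal; order 2: 1/11 normal; order 4: 0/5 normal; order 5: 1/1 normal; order 10: 3/3 normal; order 20: 1/1 normal.
Total normal subgroups: 7.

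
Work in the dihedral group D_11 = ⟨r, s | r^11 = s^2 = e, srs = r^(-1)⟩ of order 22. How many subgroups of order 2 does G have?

11

|G| = 22 and 2 | 22, so subgroups of order 2 are possible by Lagrange.
The subgroups of order 2 are: {e, r^10s}; {e, r^2s}; {e, r^3s}; {e, r^4s}; … (11 in all).
So G has 11 subgroups of order 2.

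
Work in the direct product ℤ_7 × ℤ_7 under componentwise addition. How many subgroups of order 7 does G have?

|G| = 49 and 7 | 49, so subgroups of order 7 are possible by Lagrange.
The subgroups of order 7 are: {(0,0), (0,1), (0,2), (0,3), (0,4), (0,5), (0,6)}; {(0,0), (1,0), (2,0), (3,0), (4,0), (5,0), (6,0)}; {(0,0), (1,1), (2,2), (3,3), (4,4), (5,5), (6,6)}; {(0,0), (1,2), (2,4), (3,6), (4,1), (5,3), (6,5)}; … (8 in all).
So G has 8 subgroups of order 7.

8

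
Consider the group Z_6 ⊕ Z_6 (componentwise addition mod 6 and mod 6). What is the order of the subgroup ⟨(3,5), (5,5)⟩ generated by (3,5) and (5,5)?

18

|⟨(3,5)⟩| = 6 and |⟨(5,5)⟩| = 6, so |H| is a multiple of lcm(6, 6) = 6 and divides |G| = 36.
Closing under the operation: H = {(0,0), (0,2), (0,4), (1,1), (1,3), (1,5), (2,0), (2,2), (2,4), (3,1), (3,3), (3,5), (4,0), (4,2), (4,4), (5,1), (5,3), (5,5)}, so |H| = 18.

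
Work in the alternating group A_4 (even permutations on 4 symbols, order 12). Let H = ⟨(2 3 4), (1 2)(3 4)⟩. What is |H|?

12

|⟨(2 3 4)⟩| = 3 and |⟨(1 2)(3 4)⟩| = 2, so |H| is a multiple of lcm(3, 2) = 6 and divides |G| = 12.
Closing {(2 3 4), (1 2)(3 4)} under the group operation gives all of G, so |H| = 12.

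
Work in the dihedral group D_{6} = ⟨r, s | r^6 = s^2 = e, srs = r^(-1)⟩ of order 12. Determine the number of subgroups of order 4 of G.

3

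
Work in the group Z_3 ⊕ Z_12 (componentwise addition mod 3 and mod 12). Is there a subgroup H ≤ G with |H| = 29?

No

29 does not divide |G| = 36, so by Lagrange no subgroup of order 29 exists.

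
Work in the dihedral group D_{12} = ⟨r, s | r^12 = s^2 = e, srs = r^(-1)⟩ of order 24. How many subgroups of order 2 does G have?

13

|G| = 24 and 2 | 24, so subgroups of order 2 are possible by Lagrange.
The subgroups of order 2 are: {e, r^10s}; {e, r^11s}; {e, r^2s}; {e, r^3s}; … (13 in all).
So G has 13 subgroups of order 2.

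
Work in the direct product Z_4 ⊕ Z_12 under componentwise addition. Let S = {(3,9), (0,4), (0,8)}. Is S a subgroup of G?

The identity (0,0) ∉ S, so S is not a subgroup.

No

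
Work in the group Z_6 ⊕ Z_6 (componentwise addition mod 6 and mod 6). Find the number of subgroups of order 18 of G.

|G| = 36 and 18 | 36, so subgroups of order 18 are possible by Lagrange.
The subgroups of order 18 are: {(0,0), (0,1), (0,2), (0,3), (0,4), (0,5), (2,0), (2,1), (2,2), (2,3), (2,4), (2,5), (4,0), (4,1), (4,2), (4,3), (4,4), (4,5)}; {(0,0), (0,2), (0,4), (1,0), (1,2), (1,4), (2,0), (2,2), (2,4), (3,0), (3,2), (3,4), (4,0), (4,2), (4,4), (5,0), (5,2), (5,4)}; {(0,0), (0,2), (0,4), (1,1), (1,3), (1,5), (2,0), (2,2), (2,4), (3,1), (3,3), (3,5), (4,0), (4,2), (4,4), (5,1), (5,3), (5,5)}.
So G has 3 subgroups of order 18.

3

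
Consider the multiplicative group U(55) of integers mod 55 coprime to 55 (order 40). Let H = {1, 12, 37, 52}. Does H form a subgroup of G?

No

12 ∈ H but its inverse 23 ∉ H, so H is not a subgroup.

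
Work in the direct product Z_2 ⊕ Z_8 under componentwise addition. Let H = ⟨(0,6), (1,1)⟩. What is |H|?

8

|⟨(0,6)⟩| = 4 and |⟨(1,1)⟩| = 8, so |H| is a multiple of lcm(4, 8) = 8 and divides |G| = 16.
Closing under the operation: H = {(0,0), (0,2), (0,4), (0,6), (1,1), (1,3), (1,5), (1,7)}, so |H| = 8.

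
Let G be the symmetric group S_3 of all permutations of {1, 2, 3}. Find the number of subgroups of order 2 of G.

|G| = 6 and 2 | 6, so subgroups of order 2 are possible by Lagrange.
The subgroups of order 2 are: {e, (1 2)}; {e, (1 3)}; {e, (2 3)}.
So G has 3 subgroups of order 2.

3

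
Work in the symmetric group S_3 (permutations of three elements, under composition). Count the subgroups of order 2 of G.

3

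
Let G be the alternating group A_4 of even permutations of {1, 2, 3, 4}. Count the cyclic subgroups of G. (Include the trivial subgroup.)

Group the elements of G by the cyclic subgroup they generate; each cyclic subgroup of order d accounts for φ(d) elements.
Cyclic subgroups by order — order 1: 1; order 2: 3; order 3: 4.
Total: 8.

8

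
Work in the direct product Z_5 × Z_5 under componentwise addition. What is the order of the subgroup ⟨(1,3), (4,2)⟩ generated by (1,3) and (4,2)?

5

|⟨(1,3)⟩| = 5 and |⟨(4,2)⟩| = 5, so |H| is a multiple of lcm(5, 5) = 5 and divides |G| = 25.
Closing under the operation: H = {(0,0), (1,3), (2,1), (3,4), (4,2)}, so |H| = 5.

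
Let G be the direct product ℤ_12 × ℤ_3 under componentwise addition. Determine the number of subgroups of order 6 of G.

|G| = 36 and 6 | 36, so subgroups of order 6 are possible by Lagrange.
The subgroups of order 6 are: {(0,0), (0,1), (0,2), (6,0), (6,1), (6,2)}; {(0,0), (2,0), (4,0), (6,0), (8,0), (10,0)}; {(0,0), (2,2), (4,1), (6,0), (8,2), (10,1)}; {(0,0), (2,1), (4,2), (6,0), (8,1), (10,2)}.
So G has 4 subgroups of order 6.

4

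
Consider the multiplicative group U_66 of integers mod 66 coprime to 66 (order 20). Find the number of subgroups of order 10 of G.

|G| = 20 and 10 | 20, so subgroups of order 10 are possible by Lagrange.
The subgroups of order 10 are: {1, 7, 13, 19, 25, 31, 37, 43, 49, 61}; {1, 17, 25, 29, 31, 35, 37, 41, 49, 65}; {1, 5, 23, 25, 31, 37, 47, 49, 53, 59}.
So G has 3 subgroups of order 10.

3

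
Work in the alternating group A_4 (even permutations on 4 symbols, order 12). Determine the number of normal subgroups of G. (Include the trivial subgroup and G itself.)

G has 10 subgroups. Checking conjugation-invariance by order — order 1: 1/1 normal; order 2: 0/3 normal; order 3: 0/4 normal; order 4: 1/1 normal; order 12: 1/1 normal.
Total normal subgroups: 3.

3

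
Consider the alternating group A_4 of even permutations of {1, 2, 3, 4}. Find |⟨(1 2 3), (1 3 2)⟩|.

3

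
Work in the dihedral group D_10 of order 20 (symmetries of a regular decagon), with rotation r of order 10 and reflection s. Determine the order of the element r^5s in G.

Computing powers of r^5s: the smallest k with (r^5s)^k = e is k = 2.

2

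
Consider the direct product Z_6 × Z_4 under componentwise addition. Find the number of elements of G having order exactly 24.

An element (a,b) has order lcm(ord(a), ord(b)); count pairs with lcm equal to 24.
Enumerating gives 0 such elements.

0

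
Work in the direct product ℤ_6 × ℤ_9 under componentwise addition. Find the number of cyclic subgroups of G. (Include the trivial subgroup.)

16

A cyclic subgroup of order d is generated by each of its φ(d) elements of order d, so the cyclic subgroups of order d number (#elements of order d)/φ(d).
Cyclic subgroups by order — order 1: 1; order 2: 1; order 3: 4; order 6: 4; order 9: 3; order 18: 3.
Total: 16.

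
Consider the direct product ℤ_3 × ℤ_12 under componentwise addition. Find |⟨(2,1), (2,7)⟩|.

12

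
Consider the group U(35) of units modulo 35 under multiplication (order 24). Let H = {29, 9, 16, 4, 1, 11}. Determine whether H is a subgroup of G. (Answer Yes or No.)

Yes

|H| = 6 divides |G| = 24, consistent with Lagrange.
H contains the identity, every element's inverse is in H, and H is closed under ·: it is a subgroup.
In fact H = ⟨4⟩.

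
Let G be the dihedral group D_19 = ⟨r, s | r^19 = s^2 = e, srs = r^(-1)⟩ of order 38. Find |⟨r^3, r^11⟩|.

|⟨r^3⟩| = 19 and |⟨r^11⟩| = 19, so |H| is a multiple of lcm(19, 19) = 19 and divides |G| = 38.
Closing under the operation: H = {e, r, r^2, r^3, r^4, r^5, r^6, r^7, r^8, r^9, r^10, r^11, r^12, r^13, r^14, r^15, r^16, r^17, r^18}, so |H| = 19.

19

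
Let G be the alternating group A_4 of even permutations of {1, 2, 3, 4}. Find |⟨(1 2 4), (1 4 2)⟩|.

3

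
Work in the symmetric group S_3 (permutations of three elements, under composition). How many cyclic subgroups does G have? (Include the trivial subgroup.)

A cyclic subgroup of order d is generated by each of its φ(d) elements of order d, so the cyclic subgroups of order d number (#elements of order d)/φ(d).
Cyclic subgroups by order — order 1: 1; order 2: 3; order 3: 1.
Total: 5.

5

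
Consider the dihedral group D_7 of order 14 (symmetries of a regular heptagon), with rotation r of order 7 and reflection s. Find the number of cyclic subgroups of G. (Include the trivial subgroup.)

9

Each element a generates a cyclic subgroup ⟨a⟩; distinct elements may generate the same one (a cyclic group of order d has φ(d) generators).
Cyclic subgroups by order — order 1: 1; order 2: 7; order 7: 1.
Total: 9.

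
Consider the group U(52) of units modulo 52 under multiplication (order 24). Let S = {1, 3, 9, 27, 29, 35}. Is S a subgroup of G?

|S| = 6 divides |G| = 24, consistent with Lagrange.
S contains the identity, every element's inverse is in S, and S is closed under ·: it is a subgroup.
In fact S = ⟨3⟩.

Yes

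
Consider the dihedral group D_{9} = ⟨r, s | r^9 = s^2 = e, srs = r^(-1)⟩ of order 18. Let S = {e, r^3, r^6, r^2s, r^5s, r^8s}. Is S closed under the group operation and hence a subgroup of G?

|S| = 6 divides |G| = 18, consistent with Lagrange.
S contains the identity, every element's inverse is in S, and S is closed under ·: it is a subgroup.

Yes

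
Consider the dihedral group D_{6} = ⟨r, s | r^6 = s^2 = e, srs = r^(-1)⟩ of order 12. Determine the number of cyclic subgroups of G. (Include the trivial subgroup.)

Group the elements of G by the cyclic subgroup they generate; each cyclic subgroup of order d accounts for φ(d) elements.
Cyclic subgroups by order — order 1: 1; order 2: 7; order 3: 1; order 6: 1.
Total: 10.

10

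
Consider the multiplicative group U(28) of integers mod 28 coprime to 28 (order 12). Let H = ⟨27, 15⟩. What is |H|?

|⟨27⟩| = 2 and |⟨15⟩| = 2, so |H| is a multiple of lcm(2, 2) = 2 and divides |G| = 12.
Closing under the operation: H = {1, 13, 15, 27}, so |H| = 4.

4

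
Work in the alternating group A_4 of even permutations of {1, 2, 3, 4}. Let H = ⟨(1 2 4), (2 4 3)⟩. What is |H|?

|⟨(1 2 4)⟩| = 3 and |⟨(2 4 3)⟩| = 3, so |H| is a multiple of lcm(3, 3) = 3 and divides |G| = 12.
Closing {(1 2 4), (2 4 3)} under the group operation gives all of G, so |H| = 12.

12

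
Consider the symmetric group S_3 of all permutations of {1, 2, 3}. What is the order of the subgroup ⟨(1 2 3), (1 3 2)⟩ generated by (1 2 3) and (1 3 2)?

3

|⟨(1 2 3)⟩| = 3 and |⟨(1 3 2)⟩| = 3, so |H| is a multiple of lcm(3, 3) = 3 and divides |G| = 6.
Closing under the operation: H = {e, (1 2 3), (1 3 2)}, so |H| = 3.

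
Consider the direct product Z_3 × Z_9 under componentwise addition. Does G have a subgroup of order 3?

Yes

3 | 27. A subgroup of order 3 is {(0,0), (0,3), (0,6)}.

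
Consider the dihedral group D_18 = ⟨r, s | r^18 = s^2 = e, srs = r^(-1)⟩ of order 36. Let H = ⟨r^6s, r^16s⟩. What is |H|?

18

|⟨r^6s⟩| = 2 and |⟨r^16s⟩| = 2, so |H| is a multiple of lcm(2, 2) = 2 and divides |G| = 36.
Closing under the operation: H = {e, r^2, r^4, r^6, r^8, r^10, r^12, r^14, r^16, s, r^2s, r^4s, r^6s, r^8s, r^10s, r^12s, r^14s, r^16s}, so |H| = 18.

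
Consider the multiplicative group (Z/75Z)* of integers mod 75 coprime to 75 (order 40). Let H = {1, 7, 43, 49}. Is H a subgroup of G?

Yes

|H| = 4 divides |G| = 40, consistent with Lagrange.
H contains the identity, every element's inverse is in H, and H is closed under ·: it is a subgroup.
In fact H = ⟨43⟩.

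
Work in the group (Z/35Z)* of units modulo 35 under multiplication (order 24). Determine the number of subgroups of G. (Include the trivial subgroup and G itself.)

16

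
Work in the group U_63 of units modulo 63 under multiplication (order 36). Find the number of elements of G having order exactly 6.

Enumerating element orders in G gives 24 elements of order 6.

24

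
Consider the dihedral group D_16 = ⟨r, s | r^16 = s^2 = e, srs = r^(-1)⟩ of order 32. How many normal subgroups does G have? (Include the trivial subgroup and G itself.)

8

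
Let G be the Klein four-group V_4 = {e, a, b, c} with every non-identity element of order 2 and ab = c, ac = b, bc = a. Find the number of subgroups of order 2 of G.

|G| = 4 and 2 | 4, so subgroups of order 2 are possible by Lagrange.
The subgroups of order 2 are: {e, a}; {e, b}; {e, c}.
So G has 3 subgroups of order 2.

3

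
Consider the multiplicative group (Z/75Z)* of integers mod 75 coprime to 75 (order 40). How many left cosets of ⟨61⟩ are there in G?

|⟨61⟩| = 5 and |G| = 40.
By Lagrange, [G : H] = |G|/|H| = 40/5 = 8.

8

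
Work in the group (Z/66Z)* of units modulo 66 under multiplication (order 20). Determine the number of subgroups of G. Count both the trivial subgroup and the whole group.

10

|G| = 20, so by Lagrange every subgroup order divides 20. Divisors: 1, 2, 4, 5, 10, 20.
Subgroups by order — order 1: 1; order 2: 3; order 4: 1; order 5: 1; order 10: 3; order 20: 1.
Total: 1 + 3 + 1 + 1 + 3 + 1 = 10.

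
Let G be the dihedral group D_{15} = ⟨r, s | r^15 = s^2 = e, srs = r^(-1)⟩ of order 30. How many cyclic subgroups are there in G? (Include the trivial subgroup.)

19

Each element a generates a cyclic subgroup ⟨a⟩; distinct elements may generate the same one (a cyclic group of order d has φ(d) generators).
Cyclic subgroups by order — order 1: 1; order 2: 15; order 3: 1; order 5: 1; order 15: 1.
Total: 19.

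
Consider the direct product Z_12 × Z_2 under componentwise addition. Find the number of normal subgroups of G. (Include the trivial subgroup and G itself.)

16

G is abelian, so every subgroup is normal.
G has 16 subgroups in total, hence 16 normal subgroups.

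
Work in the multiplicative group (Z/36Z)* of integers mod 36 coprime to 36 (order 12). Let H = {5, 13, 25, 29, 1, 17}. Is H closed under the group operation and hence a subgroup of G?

Yes

|H| = 6 divides |G| = 12, consistent with Lagrange.
H contains the identity, every element's inverse is in H, and H is closed under ·: it is a subgroup.
In fact H = ⟨29⟩.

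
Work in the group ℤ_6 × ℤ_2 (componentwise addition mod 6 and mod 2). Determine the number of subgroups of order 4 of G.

1

|G| = 12 and 4 | 12, so subgroups of order 4 are possible by Lagrange.
The subgroups of order 4 are: {(0,0), (0,1), (3,0), (3,1)}.
So G has 1 subgroup of order 4.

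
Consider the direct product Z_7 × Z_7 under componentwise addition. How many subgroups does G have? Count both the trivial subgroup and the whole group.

|G| = 49, so by Lagrange every subgroup order divides 49. Divisors: 1, 7, 49.
Subgroups by order — order 1: 1; order 7: 8; order 49: 1.
Total: 1 + 8 + 1 = 10.

10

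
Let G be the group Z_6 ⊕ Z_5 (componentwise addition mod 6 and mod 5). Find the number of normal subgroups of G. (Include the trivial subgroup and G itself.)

8

G is abelian, so every subgroup is normal.
G has 8 subgroups in total, hence 8 normal subgroups.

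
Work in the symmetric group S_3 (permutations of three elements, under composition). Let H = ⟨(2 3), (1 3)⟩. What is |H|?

6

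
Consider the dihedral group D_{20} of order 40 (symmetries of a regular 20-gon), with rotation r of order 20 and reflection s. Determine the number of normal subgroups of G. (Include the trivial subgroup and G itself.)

9

G has 48 subgroups. Checking conjugation-invariance by order — order 1: 1/1 normal; order 2: 1/21 normal; order 4: 1/11 normal; order 5: 1/1 normal; order 8: 0/5 normal; order 10: 1/5 normal; order 20: 3/3 normal; order 40: 1/1 normal.
Total normal subgroups: 9.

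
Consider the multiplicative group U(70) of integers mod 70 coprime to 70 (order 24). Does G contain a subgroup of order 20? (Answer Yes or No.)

20 does not divide |G| = 24, so by Lagrange no subgroup of order 20 exists.

No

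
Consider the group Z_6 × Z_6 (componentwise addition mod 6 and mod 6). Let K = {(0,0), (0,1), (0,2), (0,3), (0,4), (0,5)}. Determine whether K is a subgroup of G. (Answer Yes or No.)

|K| = 6 divides |G| = 36, consistent with Lagrange.
K contains the identity, every element's inverse is in K, and K is closed under +: it is a subgroup.
In fact K = ⟨(0,1)⟩.

Yes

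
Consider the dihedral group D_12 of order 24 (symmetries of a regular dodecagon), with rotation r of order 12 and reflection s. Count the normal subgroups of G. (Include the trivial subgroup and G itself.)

G has 34 subgroups. Checking conjugation-invariance by order — order 1: 1/1 normal; order 2: 1/13 normal; order 3: 1/1 normal; order 4: 1/7 normal; order 6: 1/5 normal; order 8: 0/3 normal; order 12: 3/3 normal; order 24: 1/1 normal.
Total normal subgroups: 9.

9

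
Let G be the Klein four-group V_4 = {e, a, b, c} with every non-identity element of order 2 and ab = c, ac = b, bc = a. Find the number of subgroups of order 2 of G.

|G| = 4 and 2 | 4, so subgroups of order 2 are possible by Lagrange.
The subgroups of order 2 are: {e, a}; {e, b}; {e, c}.
So G has 3 subgroups of order 2.

3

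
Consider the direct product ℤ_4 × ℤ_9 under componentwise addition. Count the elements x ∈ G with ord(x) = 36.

12

An element (a,b) has order lcm(ord(a), ord(b)); count pairs with lcm equal to 36.
Enumerating gives 12 such elements.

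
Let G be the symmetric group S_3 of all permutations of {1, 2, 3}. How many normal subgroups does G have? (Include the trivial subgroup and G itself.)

G has 6 subgroups. Checking conjugation-invariance by order — order 1: 1/1 normal; order 2: 0/3 normal; order 3: 1/1 normal; order 6: 1/1 normal.
Total normal subgroups: 3.

3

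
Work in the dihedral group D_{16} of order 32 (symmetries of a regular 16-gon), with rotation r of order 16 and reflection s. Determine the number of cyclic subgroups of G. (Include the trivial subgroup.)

A cyclic subgroup of order d is generated by each of its φ(d) elements of order d, so the cyclic subgroups of order d number (#elements of order d)/φ(d).
Cyclic subgroups by order — order 1: 1; order 2: 17; order 4: 1; order 8: 1; order 16: 1.
Total: 21.

21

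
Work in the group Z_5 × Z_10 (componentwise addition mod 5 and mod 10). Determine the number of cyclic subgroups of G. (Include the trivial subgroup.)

A cyclic subgroup of order d is generated by each of its φ(d) elements of order d, so the cyclic subgroups of order d number (#elements of order d)/φ(d).
Cyclic subgroups by order — order 1: 1; order 2: 1; order 5: 6; order 10: 6.
Total: 14.

14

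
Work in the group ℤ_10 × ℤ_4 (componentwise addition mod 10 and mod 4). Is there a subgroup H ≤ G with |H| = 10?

Yes

10 | 40. A subgroup of order 10 is {(0,0), (0,2), (2,0), (2,2), (4,0), (4,2), (6,0), (6,2), (8,0), (8,2)}.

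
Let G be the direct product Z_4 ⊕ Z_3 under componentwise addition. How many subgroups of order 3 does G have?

|G| = 12 and 3 | 12, so subgroups of order 3 are possible by Lagrange.
The subgroups of order 3 are: {(0,0), (0,1), (0,2)}.
So G has 1 subgroup of order 3.

1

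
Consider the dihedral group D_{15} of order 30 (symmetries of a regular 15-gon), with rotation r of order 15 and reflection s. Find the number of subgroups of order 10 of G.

|G| = 30 and 10 | 30, so subgroups of order 10 are possible by Lagrange.
The subgroups of order 10 are: {e, r^3, r^6, r^9, r^12, rs, r^4s, r^7s, r^10s, r^13s}; {e, r^3, r^6, r^9, r^12, r^2s, r^5s, r^8s, r^11s, r^14s}; {e, r^3, r^6, r^9, r^12, s, r^3s, r^6s, r^9s, r^12s}.
So G has 3 subgroups of order 10.

3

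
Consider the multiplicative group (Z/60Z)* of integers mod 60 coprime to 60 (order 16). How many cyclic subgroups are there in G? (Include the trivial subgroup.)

12

A cyclic subgroup of order d is generated by each of its φ(d) elements of order d, so the cyclic subgroups of order d number (#elements of order d)/φ(d).
Cyclic subgroups by order — order 1: 1; order 2: 7; order 4: 4.
Total: 12.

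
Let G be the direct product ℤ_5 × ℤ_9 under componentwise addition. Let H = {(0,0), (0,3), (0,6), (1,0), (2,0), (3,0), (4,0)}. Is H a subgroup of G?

No

|H| = 7 does not divide |G| = 45, so by Lagrange H is not a subgroup.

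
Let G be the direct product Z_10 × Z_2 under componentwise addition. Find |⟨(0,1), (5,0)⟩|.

|⟨(0,1)⟩| = 2 and |⟨(5,0)⟩| = 2, so |H| is a multiple of lcm(2, 2) = 2 and divides |G| = 20.
Closing under the operation: H = {(0,0), (0,1), (5,0), (5,1)}, so |H| = 4.

4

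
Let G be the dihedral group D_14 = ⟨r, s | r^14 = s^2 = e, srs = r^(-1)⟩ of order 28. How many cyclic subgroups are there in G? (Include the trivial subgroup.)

A cyclic subgroup of order d is generated by each of its φ(d) elements of order d, so the cyclic subgroups of order d number (#elements of order d)/φ(d).
Cyclic subgroups by order — order 1: 1; order 2: 15; order 7: 1; order 14: 1.
Total: 18.

18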